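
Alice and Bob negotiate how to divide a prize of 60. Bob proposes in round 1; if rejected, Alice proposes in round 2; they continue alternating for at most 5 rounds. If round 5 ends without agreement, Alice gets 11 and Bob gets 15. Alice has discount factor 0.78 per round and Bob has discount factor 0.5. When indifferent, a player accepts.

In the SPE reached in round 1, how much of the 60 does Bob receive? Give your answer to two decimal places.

25.80

Solve by backward induction from round 5.
Round 5 (Bob proposes): Alice gets 11 if talks fail, so Bob offers 11 and keeps 49.
Round 4 (Alice proposes): Bob can get 49 next round, worth 0.5 × 49 = 24.5 now, so Alice offers 24.5, keeping 35.5.
Round 3 (Bob proposes): Alice can get 35.5 next round, worth 0.78 × 35.5 = 27.69 now; Bob offers that and keeps 32.31.
Round 2 (Alice proposes): Bob can get 32.31 next round, worth 0.5 × 32.31 = 16.155 now; Alice offers that and keeps 43.845.
Round 1 (Bob proposes): Alice can get 43.845 next round, worth 0.78 × 43.845 = 34.1991 now. Bob offers 34.1991 and keeps 60 − 34.1991 = 25.8009.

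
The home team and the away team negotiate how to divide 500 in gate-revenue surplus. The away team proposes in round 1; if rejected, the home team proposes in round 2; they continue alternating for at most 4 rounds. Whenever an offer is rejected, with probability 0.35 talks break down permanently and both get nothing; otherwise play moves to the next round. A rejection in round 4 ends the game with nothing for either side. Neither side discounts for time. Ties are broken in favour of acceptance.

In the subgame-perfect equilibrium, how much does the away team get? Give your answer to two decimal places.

By backward induction:
Round 4 (the home team proposes): rejection yields 0 for the away team; the home team offers 0 and keeps 500.
Round 3 (the away team proposes): rejecting gives the home team an expected 0.65 × 500 = 325. The away team offers 325 and keeps 500 − 325 = 175.
Round 2 (the home team proposes): rejecting gives the away team an expected 0.65 × 175 = 113.75, so the home team offers 113.75, keeping 386.25.
Round 1 (the away team proposes): rejecting gives the home team an expected 0.65 × 386.25 = 251.0625, so the away team offers 251.0625, keeping 248.9375.

248.94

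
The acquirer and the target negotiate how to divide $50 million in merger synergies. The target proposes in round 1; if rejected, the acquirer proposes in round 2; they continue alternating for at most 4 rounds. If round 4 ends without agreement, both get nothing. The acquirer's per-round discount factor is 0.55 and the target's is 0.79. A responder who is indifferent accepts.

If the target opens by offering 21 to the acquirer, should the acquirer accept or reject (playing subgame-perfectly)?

Round 4 (the acquirer proposes): rejection yields 0 for the target; the acquirer offers 0 and keeps 50.
Round 3 (the target proposes): the acquirer can get 50 next round, worth 0.55 × 50 = 27.5 now. The target offers 27.5 and keeps 50 − 27.5 = 22.5.
Round 2 (the acquirer proposes): the target can get 22.5 next round, worth 0.79 × 22.5 = 17.775 now; the acquirer offers that and keeps 32.225.
So by rejecting in round 1, the acquirer gets 32.225 next round, worth 0.55 × 32.225 = 17.72375 now.
Offer 21 ≥ 17.72375, so the acquirer accepts.

Accept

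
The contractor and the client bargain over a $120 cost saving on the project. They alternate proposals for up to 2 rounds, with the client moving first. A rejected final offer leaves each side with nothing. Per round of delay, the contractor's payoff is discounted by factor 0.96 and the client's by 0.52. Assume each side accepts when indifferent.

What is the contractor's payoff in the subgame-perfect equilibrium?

115.2

By backward induction:
Round 2 (the contractor proposes): rejection yields 0 for the client; the contractor offers 0 and keeps 120.
Round 1 (the client proposes): the contractor can get 120 next round, worth 0.96 × 120 = 115.2 now, so the client offers 115.2, keeping 4.8.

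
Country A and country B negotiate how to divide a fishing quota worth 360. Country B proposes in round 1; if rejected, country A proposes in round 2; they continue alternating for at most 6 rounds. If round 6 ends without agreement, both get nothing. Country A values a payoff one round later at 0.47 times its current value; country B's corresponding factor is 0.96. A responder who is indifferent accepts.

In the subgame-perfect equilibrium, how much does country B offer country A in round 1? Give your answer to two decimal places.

44.27

Round 6 (country A proposes): country B will accept anything ≥ 0, so country A offers 0 and keeps 360.
Round 5 (country B proposes): country A can get 360 next round, worth 0.47 × 360 = 169.2 now. Country B offers 169.2 and keeps 360 − 169.2 = 190.8.
Round 4 (country A proposes): country B can get 190.8 next round, worth 0.96 × 190.8 = 183.168 now; country A offers that and keeps 176.832.
Round 3 (country B proposes): country A can get 176.832 next round, worth 0.47 × 176.832 = 83.11104 now. Country B offers 83.11104 and keeps 360 − 83.11104 = 276.88896.
Round 2 (country A proposes): country B can get 276.88896 next round, worth 0.96 × 276.88896 = 265.8134016 now, so country A offers 265.8134016, keeping 94.1865984.
Round 1 (country B proposes): country A can get 94.1865984 next round, worth 0.47 × 94.1865984 = 44.267701248 now; country B offers that and keeps 315.732298752.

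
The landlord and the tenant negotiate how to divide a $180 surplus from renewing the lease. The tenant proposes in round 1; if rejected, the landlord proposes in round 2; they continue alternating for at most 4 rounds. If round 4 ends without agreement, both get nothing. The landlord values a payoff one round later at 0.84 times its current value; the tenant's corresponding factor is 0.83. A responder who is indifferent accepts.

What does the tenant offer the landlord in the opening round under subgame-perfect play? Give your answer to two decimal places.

131.12

Round 4 (the landlord proposes): the tenant will accept anything ≥ 0, so the landlord offers 0 and keeps 180.
Round 3 (the tenant proposes): the landlord can get 180 next round, worth 0.84 × 180 = 151.2 now, so the tenant offers 151.2, keeping 28.8.
Round 2 (the landlord proposes): the tenant can get 28.8 next round, worth 0.83 × 28.8 = 23.904 now; the landlord offers that and keeps 156.096.
Round 1 (the tenant proposes): the landlord can get 156.096 next round, worth 0.84 × 156.096 = 131.12064 now, so the tenant offers 131.12064, keeping 48.87936.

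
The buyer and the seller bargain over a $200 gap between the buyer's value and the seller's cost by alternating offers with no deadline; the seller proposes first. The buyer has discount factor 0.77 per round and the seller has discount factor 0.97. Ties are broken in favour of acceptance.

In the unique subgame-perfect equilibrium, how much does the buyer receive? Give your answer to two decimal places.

Let x be the seller's share when the seller proposes and y be the buyer's share when the buyer proposes.
The buyer accepts iff offered ≥ 0.77·y, so x = 200 − 0.77y. Symmetrically y = 200 − 0.97x.
Substituting: x = 200 − 0.77(200 − 0.97x), giving x(1 − 0.97·0.77) = 200(1 − 0.77).
So x = 200 × 0.23 / 0.2531 ≈ 181.7463, and the buyer receives 200 − x ≈ 18.2537.

18.25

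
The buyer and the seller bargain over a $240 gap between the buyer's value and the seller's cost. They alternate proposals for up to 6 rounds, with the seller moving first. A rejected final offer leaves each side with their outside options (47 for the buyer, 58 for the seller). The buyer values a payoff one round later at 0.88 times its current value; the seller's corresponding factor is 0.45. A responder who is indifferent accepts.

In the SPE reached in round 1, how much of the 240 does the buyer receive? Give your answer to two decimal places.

Round 6 (the buyer proposes): the seller gets 58 if talks fail, so the buyer offers 58 and keeps 182.
Round 5 (the seller proposes): the buyer can get 182 next round, worth 0.88 × 182 = 160.16 now, so the seller offers 160.16, keeping 79.84.
Round 4 (the buyer proposes): the seller can get 79.84 next round, worth 0.45 × 79.84 = 35.928 now; the buyer offers that and keeps 204.072.
Round 3 (the seller proposes): the buyer can get 204.072 next round, worth 0.88 × 204.072 = 179.58336 now, so the seller offers 179.58336, keeping 60.41664.
Round 2 (the buyer proposes): the seller can get 60.41664 next round, worth 0.45 × 60.41664 = 27.187488 now. The buyer offers 27.187488 and keeps 240 − 27.187488 = 212.812512.
Round 1 (the seller proposes): the buyer can get 212.812512 next round, worth 0.88 × 212.812512 = 187.27501056 now. The seller offers 187.27501056 and keeps 240 − 187.27501056 = 52.72498944.

187.28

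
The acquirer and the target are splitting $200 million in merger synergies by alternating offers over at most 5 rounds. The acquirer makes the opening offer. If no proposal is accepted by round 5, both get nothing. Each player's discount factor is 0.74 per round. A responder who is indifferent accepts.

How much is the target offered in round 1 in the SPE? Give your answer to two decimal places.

Round 5 (the acquirer proposes): the target will accept anything ≥ 0, so the acquirer offers 0 and keeps 200.
Round 4 (the target proposes): the acquirer can get 200 next round, worth 0.74 × 200 = 148 now. The target offers 148 and keeps 200 − 148 = 52.
Round 3 (the acquirer proposes): the target can get 52 next round, worth 0.74 × 52 = 38.48 now; the acquirer offers that and keeps 161.52.
Round 2 (the target proposes): the acquirer can get 161.52 next round, worth 0.74 × 161.52 = 119.5248 now. The target offers 119.5248 and keeps 200 − 119.5248 = 80.4752.
Round 1 (the acquirer proposes): the target can get 80.4752 next round, worth 0.74 × 80.4752 = 59.551648 now, so the acquirer offers 59.551648, keeping 140.448352.

59.55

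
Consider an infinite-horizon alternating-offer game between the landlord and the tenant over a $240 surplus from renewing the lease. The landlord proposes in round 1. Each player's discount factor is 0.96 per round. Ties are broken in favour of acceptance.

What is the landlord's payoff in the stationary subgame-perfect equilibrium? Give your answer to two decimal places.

122.45

Let x be the landlord's share when the landlord proposes and y be the tenant's share when the tenant proposes.
The tenant accepts iff offered ≥ 0.96·y, so x = 240 − 0.96y. Symmetrically y = 240 − 0.96x.
Substituting: x = 240 − 0.96(240 − 0.96x), giving x(1 − 0.96·0.96) = 240(1 − 0.96).
So x = 240 × 0.04 / 0.0784 ≈ 122.4490, and the tenant receives 240 − x ≈ 117.5510.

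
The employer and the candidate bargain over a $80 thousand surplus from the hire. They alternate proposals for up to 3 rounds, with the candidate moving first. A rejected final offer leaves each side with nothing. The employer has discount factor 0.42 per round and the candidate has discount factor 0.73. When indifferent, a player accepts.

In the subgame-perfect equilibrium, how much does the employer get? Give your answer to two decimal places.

Solve by backward induction from round 3.
Round 3 (the candidate proposes): rejection yields 0 for the employer; the candidate offers 0 and keeps 80.
Round 2 (the employer proposes): the candidate can get 80 next round, worth 0.73 × 80 = 58.4 now. The employer offers 58.4 and keeps 80 − 58.4 = 21.6.
Round 1 (the candidate proposes): the employer can get 21.6 next round, worth 0.42 × 21.6 = 9.072 now. The candidate offers 9.072 and keeps 80 − 9.072 = 70.928.

9.07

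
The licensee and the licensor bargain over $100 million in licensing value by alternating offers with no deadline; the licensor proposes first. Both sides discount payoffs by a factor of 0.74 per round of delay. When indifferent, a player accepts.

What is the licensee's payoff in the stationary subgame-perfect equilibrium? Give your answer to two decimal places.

42.53

When the licensor proposes, the licensee accepts any offer worth at least 0.74 times what the licensee would get by proposing next round; and vice versa.
This gives x = 100 − 0.74y and y = 100 − 0.74x, where x and y are each side's share when it proposes.
Hence (1 − 0.74·0.74)x = 100(1 − 0.74), i.e. 0.4524·x = 26.
x ≈ 57.4713; the licensee's share is 100 − x ≈ 42.5287.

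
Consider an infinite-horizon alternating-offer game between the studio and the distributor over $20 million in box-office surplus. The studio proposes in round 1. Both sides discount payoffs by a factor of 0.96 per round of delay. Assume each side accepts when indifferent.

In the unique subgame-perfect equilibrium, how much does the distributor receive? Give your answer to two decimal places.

In a stationary SPE each proposer offers the other exactly their discounted continuation value.
If the studio keeps x when proposing and the distributor keeps y when proposing, then x = 20 − 0.96y and y = 20 − 0.96x.
Solving: x = 20(1 − 0.96) / (1 − 0.96·0.96) = 0.8 / 0.0784 ≈ 10.2041.
The distributor gets 20 − 10.2041 ≈ 9.7959.

9.80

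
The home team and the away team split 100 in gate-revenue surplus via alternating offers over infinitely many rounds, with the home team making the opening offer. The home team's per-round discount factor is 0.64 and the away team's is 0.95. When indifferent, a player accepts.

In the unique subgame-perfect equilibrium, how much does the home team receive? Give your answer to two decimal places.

In a stationary SPE each proposer offers the other exactly their discounted continuation value.
If the home team keeps x when proposing and the away team keeps y when proposing, then x = 100 − 0.95y and y = 100 − 0.64x.
Solving: x = 100(1 − 0.95) / (1 − 0.64·0.95) = 5 / 0.392 ≈ 12.7551.
The away team gets 100 − 12.7551 ≈ 87.2449.

12.76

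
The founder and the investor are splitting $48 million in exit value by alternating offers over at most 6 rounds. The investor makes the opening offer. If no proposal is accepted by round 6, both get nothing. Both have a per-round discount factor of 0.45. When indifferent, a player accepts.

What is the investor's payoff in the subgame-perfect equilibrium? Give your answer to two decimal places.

By backward induction:
Round 6 (the founder proposes): rejection yields 0 for the investor; the founder offers 0 and keeps 48.
Round 5 (the investor proposes): the founder can get 48 next round, worth 0.45 × 48 = 21.6 now, so the investor offers 21.6, keeping 26.4.
Round 4 (the founder proposes): the investor can get 26.4 next round, worth 0.45 × 26.4 = 11.88 now, so the founder offers 11.88, keeping 36.12.
Round 3 (the investor proposes): the founder can get 36.12 next round, worth 0.45 × 36.12 = 16.254 now. The investor offers 16.254 and keeps 48 − 16.254 = 31.746.
Round 2 (the founder proposes): the investor can get 31.746 next round, worth 0.45 × 31.746 = 14.2857 now. The founder offers 14.2857 and keeps 48 − 14.2857 = 33.7143.
Round 1 (the investor proposes): the founder can get 33.7143 next round, worth 0.45 × 33.7143 = 15.171435 now. The investor offers 15.171435 and keeps 48 − 15.171435 = 32.828565.

32.83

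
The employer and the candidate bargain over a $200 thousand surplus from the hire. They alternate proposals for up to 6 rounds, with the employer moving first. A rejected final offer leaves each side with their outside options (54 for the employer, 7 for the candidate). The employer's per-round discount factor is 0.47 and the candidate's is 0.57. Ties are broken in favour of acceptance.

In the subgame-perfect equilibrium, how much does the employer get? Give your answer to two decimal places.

117.42

By backward induction:
Round 6 (the candidate proposes): the employer gets 54 if talks fail, so the candidate offers 54 and keeps 146.
Round 5 (the employer proposes): the candidate can get 146 next round, worth 0.57 × 146 = 83.22 now. The employer offers 83.22 and keeps 200 − 83.22 = 116.78.
Round 4 (the candidate proposes): the employer can get 116.78 next round, worth 0.47 × 116.78 = 54.8866 now, so the candidate offers 54.8866, keeping 145.1134.
Round 3 (the employer proposes): the candidate can get 145.1134 next round, worth 0.57 × 145.1134 = 82.714638 now; the employer offers that and keeps 117.285362.
Round 2 (the candidate proposes): the employer can get 117.285362 next round, worth 0.47 × 117.285362 = 55.12412014 now, so the candidate offers 55.12412014, keeping 144.87587986.
Round 1 (the employer proposes): the candidate can get 144.87587986 next round, worth 0.57 × 144.87587986 = 82.5792515202 now; the employer offers that and keeps 117.4207484798.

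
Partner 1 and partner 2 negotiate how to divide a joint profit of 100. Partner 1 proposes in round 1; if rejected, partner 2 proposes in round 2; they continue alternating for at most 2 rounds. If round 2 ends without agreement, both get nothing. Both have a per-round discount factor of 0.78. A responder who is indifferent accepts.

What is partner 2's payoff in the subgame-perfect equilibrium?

78

Round 2 (partner 2 proposes): rejection yields 0 for partner 1; partner 2 offers 0 and keeps 100.
Round 1 (partner 1 proposes): partner 2 can get 100 next round, worth 0.78 × 100 = 78 now; partner 1 offers that and keeps 22.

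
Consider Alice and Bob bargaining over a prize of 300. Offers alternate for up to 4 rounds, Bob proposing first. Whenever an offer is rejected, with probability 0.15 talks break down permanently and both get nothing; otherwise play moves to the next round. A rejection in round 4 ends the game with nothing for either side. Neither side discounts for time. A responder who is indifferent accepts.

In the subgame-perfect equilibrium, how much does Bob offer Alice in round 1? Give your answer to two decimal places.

222.49

By backward induction:
Round 4 (Alice proposes): rejection yields 0 for Bob; Alice offers 0 and keeps 300.
Round 3 (Bob proposes): rejecting gives Alice an expected 0.85 × 300 = 255. Bob offers 255 and keeps 300 − 255 = 45.
Round 2 (Alice proposes): rejecting gives Bob an expected 0.85 × 45 = 38.25; Alice offers that and keeps 261.75.
Round 1 (Bob proposes): rejecting gives Alice an expected 0.85 × 261.75 = 222.4875; Bob offers that and keeps 77.5125.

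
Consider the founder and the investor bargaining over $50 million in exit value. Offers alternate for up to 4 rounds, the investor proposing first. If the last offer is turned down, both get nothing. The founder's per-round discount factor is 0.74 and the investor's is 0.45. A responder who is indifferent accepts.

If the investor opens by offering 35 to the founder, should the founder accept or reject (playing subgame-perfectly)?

Accept

Round 4 (the founder proposes): rejection yields 0 for the investor; the founder offers 0 and keeps 50.
Round 3 (the investor proposes): the founder can get 50 next round, worth 0.74 × 50 = 37 now; the investor offers that and keeps 13.
Round 2 (the founder proposes): the investor can get 13 next round, worth 0.45 × 13 = 5.85 now, so the founder offers 5.85, keeping 44.15.
So by rejecting in round 1, the founder gets 44.15 next round, worth 0.74 × 44.15 = 32.671 now.
Offer 35 ≥ 32.671, so the founder accepts.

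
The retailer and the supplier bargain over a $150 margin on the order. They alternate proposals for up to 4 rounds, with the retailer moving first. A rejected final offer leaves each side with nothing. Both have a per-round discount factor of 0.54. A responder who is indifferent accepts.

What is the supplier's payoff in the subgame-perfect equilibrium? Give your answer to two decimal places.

60.88

Round 4 (the supplier proposes): the retailer will accept anything ≥ 0, so the supplier offers 0 and keeps 150.
Round 3 (the retailer proposes): the supplier can get 150 next round, worth 0.54 × 150 = 81 now, so the retailer offers 81, keeping 69.
Round 2 (the supplier proposes): the retailer can get 69 next round, worth 0.54 × 69 = 37.26 now. The supplier offers 37.26 and keeps 150 − 37.26 = 112.74.
Round 1 (the retailer proposes): the supplier can get 112.74 next round, worth 0.54 × 112.74 = 60.8796 now; the retailer offers that and keeps 89.1204.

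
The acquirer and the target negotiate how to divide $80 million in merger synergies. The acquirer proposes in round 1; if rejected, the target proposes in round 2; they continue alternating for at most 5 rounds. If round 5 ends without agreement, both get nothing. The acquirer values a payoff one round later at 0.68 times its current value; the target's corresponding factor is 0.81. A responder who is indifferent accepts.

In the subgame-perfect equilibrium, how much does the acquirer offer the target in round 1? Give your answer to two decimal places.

Round 5 (the acquirer proposes): the target will accept anything ≥ 0, so the acquirer offers 0 and keeps 80.
Round 4 (the target proposes): the acquirer can get 80 next round, worth 0.68 × 80 = 54.4 now; the target offers that and keeps 25.6.
Round 3 (the acquirer proposes): the target can get 25.6 next round, worth 0.81 × 25.6 = 20.736 now; the acquirer offers that and keeps 59.264.
Round 2 (the target proposes): the acquirer can get 59.264 next round, worth 0.68 × 59.264 = 40.29952 now, so the target offers 40.29952, keeping 39.70048.
Round 1 (the acquirer proposes): the target can get 39.70048 next round, worth 0.81 × 39.70048 = 32.1573888 now, so the acquirer offers 32.1573888, keeping 47.8426112.

32.16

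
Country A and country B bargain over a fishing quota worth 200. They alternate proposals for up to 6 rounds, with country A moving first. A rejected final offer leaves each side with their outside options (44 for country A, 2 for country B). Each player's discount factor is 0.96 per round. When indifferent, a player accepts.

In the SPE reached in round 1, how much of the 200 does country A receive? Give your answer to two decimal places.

Round 6 (country B proposes): country A gets 44 if talks fail, so country B offers 44 and keeps 156.
Round 5 (country A proposes): country B can get 156 next round, worth 0.96 × 156 = 149.76 now, so country A offers 149.76, keeping 50.24.
Round 4 (country B proposes): country A can get 50.24 next round, worth 0.96 × 50.24 = 48.2304 now. Country B offers 48.2304 and keeps 200 − 48.2304 = 151.7696.
Round 3 (country A proposes): country B can get 151.7696 next round, worth 0.96 × 151.7696 = 145.698816 now. Country A offers 145.698816 and keeps 200 − 145.698816 = 54.301184.
Round 2 (country B proposes): country A can get 54.301184 next round, worth 0.96 × 54.301184 = 52.12913664 now. Country B offers 52.12913664 and keeps 200 − 52.12913664 = 147.87086336.
Round 1 (country A proposes): country B can get 147.87086336 next round, worth 0.96 × 147.87086336 = 141.9560288256 now, so country A offers 141.9560288256, keeping 58.0439711744.

58.04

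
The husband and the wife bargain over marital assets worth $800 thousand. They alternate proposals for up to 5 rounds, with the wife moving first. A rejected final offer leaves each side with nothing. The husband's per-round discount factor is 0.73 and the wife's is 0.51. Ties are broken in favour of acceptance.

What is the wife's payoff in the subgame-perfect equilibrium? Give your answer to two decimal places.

Round 5 (the wife proposes): the husband will accept anything ≥ 0, so the wife offers 0 and keeps 800.
Round 4 (the husband proposes): the wife can get 800 next round, worth 0.51 × 800 = 408 now; the husband offers that and keeps 392.
Round 3 (the wife proposes): the husband can get 392 next round, worth 0.73 × 392 = 286.16 now; the wife offers that and keeps 513.84.
Round 2 (the husband proposes): the wife can get 513.84 next round, worth 0.51 × 513.84 = 262.0584 now. The husband offers 262.0584 and keeps 800 − 262.0584 = 537.9416.
Round 1 (the wife proposes): the husband can get 537.9416 next round, worth 0.73 × 537.9416 = 392.697368 now; the wife offers that and keeps 407.302632.

407.30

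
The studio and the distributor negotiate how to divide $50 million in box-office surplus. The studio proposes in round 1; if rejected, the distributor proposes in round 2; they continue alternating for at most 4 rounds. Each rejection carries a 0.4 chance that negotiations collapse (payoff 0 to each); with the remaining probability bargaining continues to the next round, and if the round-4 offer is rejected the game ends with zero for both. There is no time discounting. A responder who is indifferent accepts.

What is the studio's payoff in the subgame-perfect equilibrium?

Round 4 (the distributor proposes): rejection yields 0 for the studio; the distributor offers 0 and keeps 50.
Round 3 (the studio proposes): rejecting gives the distributor an expected 0.6 × 50 = 30; the studio offers that and keeps 20.
Round 2 (the distributor proposes): rejecting gives the studio an expected 0.6 × 20 = 12. The distributor offers 12 and keeps 50 − 12 = 38.
Round 1 (the studio proposes): rejecting gives the distributor an expected 0.6 × 38 = 22.8. The studio offers 22.8 and keeps 50 − 22.8 = 27.2.

27.2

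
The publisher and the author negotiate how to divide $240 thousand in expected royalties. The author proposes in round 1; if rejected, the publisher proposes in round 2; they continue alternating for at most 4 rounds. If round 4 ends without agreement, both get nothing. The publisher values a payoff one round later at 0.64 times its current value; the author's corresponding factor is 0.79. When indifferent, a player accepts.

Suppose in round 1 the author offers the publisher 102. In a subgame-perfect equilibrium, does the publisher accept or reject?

Round 4 (the publisher proposes): the author will accept anything ≥ 0, so the publisher offers 0 and keeps 240.
Round 3 (the author proposes): the publisher can get 240 next round, worth 0.64 × 240 = 153.6 now. The author offers 153.6 and keeps 240 − 153.6 = 86.4.
Round 2 (the publisher proposes): the author can get 86.4 next round, worth 0.79 × 86.4 = 68.256 now; the publisher offers that and keeps 171.744.
So by rejecting in round 1, the publisher gets 171.744 next round, worth 0.64 × 171.744 = 109.91616 now.
Offer 102 < 109.91616, so the publisher rejects.

Reject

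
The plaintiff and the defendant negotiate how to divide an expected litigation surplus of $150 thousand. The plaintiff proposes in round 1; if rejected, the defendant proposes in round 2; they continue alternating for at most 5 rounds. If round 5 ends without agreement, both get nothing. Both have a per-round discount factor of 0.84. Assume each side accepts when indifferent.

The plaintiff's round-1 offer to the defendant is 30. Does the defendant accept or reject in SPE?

Round 5 (the plaintiff proposes): the defendant will accept anything ≥ 0, so the plaintiff offers 0 and keeps 150.
Round 4 (the defendant proposes): the plaintiff can get 150 next round, worth 0.84 × 150 = 126 now, so the defendant offers 126, keeping 24.
Round 3 (the plaintiff proposes): the defendant can get 24 next round, worth 0.84 × 24 = 20.16 now. The plaintiff offers 20.16 and keeps 150 − 20.16 = 129.84.
Round 2 (the defendant proposes): the plaintiff can get 129.84 next round, worth 0.84 × 129.84 = 109.0656 now. The defendant offers 109.0656 and keeps 150 − 109.0656 = 40.9344.
So by rejecting in round 1, the defendant gets 40.9344 next round, worth 0.84 × 40.9344 = 34.384896 now.
Offer 30 < 34.384896, so the defendant rejects.

Reject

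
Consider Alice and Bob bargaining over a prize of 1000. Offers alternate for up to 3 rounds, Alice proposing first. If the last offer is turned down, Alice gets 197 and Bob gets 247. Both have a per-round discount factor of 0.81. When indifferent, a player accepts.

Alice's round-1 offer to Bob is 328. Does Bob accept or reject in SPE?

Round 3 (Alice proposes): Bob gets 247 if talks fail, so Alice offers 247 and keeps 753.
Round 2 (Bob proposes): Alice can get 753 next round, worth 0.81 × 753 = 609.93 now. Bob offers 609.93 and keeps 1000 − 609.93 = 390.07.
So by rejecting in round 1, Bob gets 390.07 next round, worth 0.81 × 390.07 = 315.9567 now.
Offer 328 ≥ 315.9567, so Bob accepts.

Accept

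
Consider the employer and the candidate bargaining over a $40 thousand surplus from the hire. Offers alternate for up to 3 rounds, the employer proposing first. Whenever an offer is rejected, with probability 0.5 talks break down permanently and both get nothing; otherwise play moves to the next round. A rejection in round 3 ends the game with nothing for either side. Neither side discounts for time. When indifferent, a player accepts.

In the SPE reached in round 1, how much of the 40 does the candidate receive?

10

Round 3 (the employer proposes): rejection yields 0 for the candidate; the employer offers 0 and keeps 40.
Round 2 (the candidate proposes): rejecting gives the employer an expected 0.5 × 40 = 20. The candidate offers 20 and keeps 40 − 20 = 20.
Round 1 (the employer proposes): rejecting gives the candidate an expected 0.5 × 20 = 10, so the employer offers 10, keeping 30.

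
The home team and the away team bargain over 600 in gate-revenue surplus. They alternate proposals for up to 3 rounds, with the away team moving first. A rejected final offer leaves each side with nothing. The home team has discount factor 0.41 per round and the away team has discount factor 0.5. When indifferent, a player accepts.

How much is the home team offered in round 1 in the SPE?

123

Round 3 (the away team proposes): the home team will accept anything ≥ 0, so the away team offers 0 and keeps 600.
Round 2 (the home team proposes): the away team can get 600 next round, worth 0.5 × 600 = 300 now. The home team offers 300 and keeps 600 − 300 = 300.
Round 1 (the away team proposes): the home team can get 300 next round, worth 0.41 × 300 = 123 now, so the away team offers 123, keeping 477.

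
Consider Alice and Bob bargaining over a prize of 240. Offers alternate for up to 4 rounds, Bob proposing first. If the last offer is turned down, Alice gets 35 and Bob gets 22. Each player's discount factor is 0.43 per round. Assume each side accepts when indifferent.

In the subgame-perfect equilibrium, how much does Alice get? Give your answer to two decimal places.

Solve by backward induction from round 4.
Round 4 (Alice proposes): Bob gets 22 if talks fail, so Alice offers 22 and keeps 218.
Round 3 (Bob proposes): Alice can get 218 next round, worth 0.43 × 218 = 93.74 now. Bob offers 93.74 and keeps 240 − 93.74 = 146.26.
Round 2 (Alice proposes): Bob can get 146.26 next round, worth 0.43 × 146.26 = 62.8918 now. Alice offers 62.8918 and keeps 240 − 62.8918 = 177.1082.
Round 1 (Bob proposes): Alice can get 177.1082 next round, worth 0.43 × 177.1082 = 76.156526 now, so Bob offers 76.156526, keeping 163.843474.

76.16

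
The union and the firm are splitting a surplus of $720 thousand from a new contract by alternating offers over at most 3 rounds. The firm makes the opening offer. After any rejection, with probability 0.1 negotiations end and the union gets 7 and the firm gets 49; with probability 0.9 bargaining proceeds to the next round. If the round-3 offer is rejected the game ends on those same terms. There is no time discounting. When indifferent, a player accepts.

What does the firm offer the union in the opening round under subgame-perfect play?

By backward induction:
Round 3 (the firm proposes): the union gets 7 if talks fail, so the firm offers 7 and keeps 713.
Round 2 (the union proposes): rejecting gives the firm an expected 0.9 × 713 + 0.1 × 49 = 646.6, so the union offers 646.6, keeping 73.4.
Round 1 (the firm proposes): rejecting gives the union an expected 0.9 × 73.4 + 0.1 × 7 = 66.76. The firm offers 66.76 and keeps 720 − 66.76 = 653.24.

66.76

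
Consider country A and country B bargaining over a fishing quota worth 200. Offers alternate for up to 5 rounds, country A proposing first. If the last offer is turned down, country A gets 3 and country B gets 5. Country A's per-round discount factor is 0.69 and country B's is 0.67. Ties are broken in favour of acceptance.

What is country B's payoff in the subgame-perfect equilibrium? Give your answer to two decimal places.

61.81

Round 5 (country A proposes): country B gets 5 if talks fail, so country A offers 5 and keeps 195.
Round 4 (country B proposes): country A can get 195 next round, worth 0.69 × 195 = 134.55 now. Country B offers 134.55 and keeps 200 − 134.55 = 65.45.
Round 3 (country A proposes): country B can get 65.45 next round, worth 0.67 × 65.45 = 43.8515 now, so country A offers 43.8515, keeping 156.1485.
Round 2 (country B proposes): country A can get 156.1485 next round, worth 0.69 × 156.1485 = 107.742465 now. Country B offers 107.742465 and keeps 200 − 107.742465 = 92.257535.
Round 1 (country A proposes): country B can get 92.257535 next round, worth 0.67 × 92.257535 = 61.81254845 now; country A offers that and keeps 138.18745155.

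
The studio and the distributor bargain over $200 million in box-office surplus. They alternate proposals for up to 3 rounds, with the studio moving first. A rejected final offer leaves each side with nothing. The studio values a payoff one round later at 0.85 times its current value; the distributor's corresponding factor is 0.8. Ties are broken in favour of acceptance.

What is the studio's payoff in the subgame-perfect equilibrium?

Solve by backward induction from round 3.
Round 3 (the studio proposes): the distributor will accept anything ≥ 0, so the studio offers 0 and keeps 200.
Round 2 (the distributor proposes): the studio can get 200 next round, worth 0.85 × 200 = 170 now, so the distributor offers 170, keeping 30.
Round 1 (the studio proposes): the distributor can get 30 next round, worth 0.8 × 30 = 24 now. The studio offers 24 and keeps 200 − 24 = 176.

176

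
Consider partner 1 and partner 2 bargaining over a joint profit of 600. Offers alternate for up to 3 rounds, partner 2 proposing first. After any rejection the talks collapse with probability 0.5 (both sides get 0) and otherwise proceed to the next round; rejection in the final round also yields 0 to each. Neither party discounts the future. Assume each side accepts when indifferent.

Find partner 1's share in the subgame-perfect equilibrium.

Round 3 (partner 2 proposes): partner 1 will accept anything ≥ 0, so partner 2 offers 0 and keeps 600.
Round 2 (partner 1 proposes): rejecting gives partner 2 an expected 0.5 × 600 = 300; partner 1 offers that and keeps 300.
Round 1 (partner 2 proposes): rejecting gives partner 1 an expected 0.5 × 300 = 150, so partner 2 offers 150, keeping 450.

150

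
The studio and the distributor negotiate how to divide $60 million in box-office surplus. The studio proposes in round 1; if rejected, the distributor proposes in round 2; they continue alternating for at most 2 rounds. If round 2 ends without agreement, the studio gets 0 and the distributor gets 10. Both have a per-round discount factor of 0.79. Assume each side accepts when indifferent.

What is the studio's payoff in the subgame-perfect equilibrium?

12.6

Round 2 (the distributor proposes): rejection yields 0 for the studio; the distributor offers 0 and keeps 60.
Round 1 (the studio proposes): the distributor can get 60 next round, worth 0.79 × 60 = 47.4 now. The studio offers 47.4 and keeps 60 − 47.4 = 12.6.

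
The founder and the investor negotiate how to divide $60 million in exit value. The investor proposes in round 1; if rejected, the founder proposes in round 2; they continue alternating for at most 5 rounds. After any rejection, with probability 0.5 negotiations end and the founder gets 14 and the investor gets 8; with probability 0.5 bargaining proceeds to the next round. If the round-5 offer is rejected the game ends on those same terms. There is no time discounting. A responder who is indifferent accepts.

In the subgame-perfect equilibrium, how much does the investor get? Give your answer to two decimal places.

34.13

Round 5 (the investor proposes): the founder gets 14 if talks fail, so the investor offers 14 and keeps 46.
Round 4 (the founder proposes): rejecting gives the investor an expected 0.5 × 46 + 0.5 × 8 = 27, so the founder offers 27, keeping 33.
Round 3 (the investor proposes): rejecting gives the founder an expected 0.5 × 33 + 0.5 × 14 = 23.5. The investor offers 23.5 and keeps 60 − 23.5 = 36.5.
Round 2 (the founder proposes): rejecting gives the investor an expected 0.5 × 36.5 + 0.5 × 8 = 22.25, so the founder offers 22.25, keeping 37.75.
Round 1 (the investor proposes): rejecting gives the founder an expected 0.5 × 37.75 + 0.5 × 14 = 25.875, so the investor offers 25.875, keeping 34.125.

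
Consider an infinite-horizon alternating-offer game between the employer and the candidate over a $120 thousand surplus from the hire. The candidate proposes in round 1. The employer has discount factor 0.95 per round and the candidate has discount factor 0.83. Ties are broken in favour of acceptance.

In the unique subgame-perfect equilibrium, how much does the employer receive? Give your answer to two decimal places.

91.63

When the candidate proposes, the employer accepts any offer worth at least 0.95 times what the employer would get by proposing next round; and vice versa.
This gives x = 120 − 0.95y and y = 120 − 0.83x, where x and y are each side's share when it proposes.
Hence (1 − 0.95·0.83)x = 120(1 − 0.95), i.e. 0.2115·x = 6.
x ≈ 28.3688; the employer's share is 120 − x ≈ 91.6312.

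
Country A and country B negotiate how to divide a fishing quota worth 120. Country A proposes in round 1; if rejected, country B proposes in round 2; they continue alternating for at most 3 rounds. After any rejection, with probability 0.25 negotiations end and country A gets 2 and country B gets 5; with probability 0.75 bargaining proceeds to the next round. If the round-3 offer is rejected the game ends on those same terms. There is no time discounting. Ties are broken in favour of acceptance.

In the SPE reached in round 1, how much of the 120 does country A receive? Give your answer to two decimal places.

93.81

Round 3 (country A proposes): country B gets 5 if talks fail, so country A offers 5 and keeps 115.
Round 2 (country B proposes): rejecting gives country A an expected 0.75 × 115 + 0.25 × 2 = 86.75; country B offers that and keeps 33.25.
Round 1 (country A proposes): rejecting gives country B an expected 0.75 × 33.25 + 0.25 × 5 = 26.1875. Country A offers 26.1875 and keeps 120 − 26.1875 = 93.8125.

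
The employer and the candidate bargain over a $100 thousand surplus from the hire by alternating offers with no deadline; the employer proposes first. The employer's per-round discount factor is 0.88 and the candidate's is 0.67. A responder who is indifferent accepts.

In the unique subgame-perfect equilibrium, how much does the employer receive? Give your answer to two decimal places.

80.41

When the employer proposes, the candidate accepts any offer worth at least 0.67 times what the candidate would get by proposing next round; and vice versa.
This gives x = 100 − 0.67y and y = 100 − 0.88x, where x and y are each side's share when it proposes.
Hence (1 − 0.67·0.88)x = 100(1 − 0.67), i.e. 0.4104·x = 33.
x ≈ 80.4094; the candidate's share is 100 − x ≈ 19.5906.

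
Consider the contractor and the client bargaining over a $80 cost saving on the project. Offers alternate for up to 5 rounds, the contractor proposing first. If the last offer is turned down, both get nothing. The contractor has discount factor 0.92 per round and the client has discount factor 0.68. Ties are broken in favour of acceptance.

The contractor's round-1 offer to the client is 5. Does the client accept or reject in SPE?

Reject

Round 5 (the contractor proposes): rejection yields 0 for the client; the contractor offers 0 and keeps 80.
Round 4 (the client proposes): the contractor can get 80 next round, worth 0.92 × 80 = 73.6 now, so the client offers 73.6, keeping 6.4.
Round 3 (the contractor proposes): the client can get 6.4 next round, worth 0.68 × 6.4 = 4.352 now, so the contractor offers 4.352, keeping 75.648.
Round 2 (the client proposes): the contractor can get 75.648 next round, worth 0.92 × 75.648 = 69.59616 now; the client offers that and keeps 10.40384.
So by rejecting in round 1, the client gets 10.40384 next round, worth 0.68 × 10.40384 = 7.0746112 now.
Offer 5 < 7.0746112, so the client rejects.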